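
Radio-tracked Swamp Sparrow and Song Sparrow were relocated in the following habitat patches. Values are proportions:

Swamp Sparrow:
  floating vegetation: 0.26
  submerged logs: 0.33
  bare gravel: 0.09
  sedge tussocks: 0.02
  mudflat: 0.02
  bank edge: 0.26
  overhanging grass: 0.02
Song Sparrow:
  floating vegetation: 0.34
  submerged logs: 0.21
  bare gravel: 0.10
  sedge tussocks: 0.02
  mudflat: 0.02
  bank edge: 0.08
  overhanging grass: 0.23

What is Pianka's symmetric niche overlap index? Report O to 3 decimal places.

Σ p₁ᵢp₂ᵢ = 0.0884 + 0.0693 + 0.0090 + 0.0004 + 0.0004 + 0.0208 + 0.0046 = 0.1929
Σp_1ᵢ² = 0.26² + 0.33² + 0.09² + 0.02² + 0.02² + 0.26² + 0.02² = 0.0676 + 0.1089 + 0.0081 + 0.0004 + 0.0004 + 0.0676 + 0.0004 = 0.2534
Σp_2ᵢ² = 0.34² + 0.21² + 0.10² + 0.02² + 0.02² + 0.08² + 0.23² = 0.1156 + 0.0441 + 0.0100 + 0.0004 + 0.0004 + 0.0064 + 0.0529 = 0.2298
O = 0.1929 / √(0.2534 × 0.2298) = 0.1929 / 0.241312 = 0.79938

0.799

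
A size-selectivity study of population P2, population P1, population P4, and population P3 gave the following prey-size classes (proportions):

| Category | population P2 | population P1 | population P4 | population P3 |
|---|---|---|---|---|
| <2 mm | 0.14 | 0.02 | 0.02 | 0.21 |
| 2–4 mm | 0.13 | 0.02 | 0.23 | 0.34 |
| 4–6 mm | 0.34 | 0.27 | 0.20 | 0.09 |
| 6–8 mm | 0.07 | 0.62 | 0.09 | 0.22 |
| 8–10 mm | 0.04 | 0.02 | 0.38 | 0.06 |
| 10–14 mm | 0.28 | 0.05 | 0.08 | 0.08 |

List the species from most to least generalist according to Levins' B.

population P3 > population P2 > population P4 > population P1

Σp_P2ᵢ² = 0.14² + 0.13² + 0.34² + 0.07² + 0.04² + 0.28² = 0.0196 + 0.0169 + 0.1156 + 0.0049 + 0.0016 + 0.0784 = 0.2370
B_P2 = 1 / 0.2370 = 4.2194
Σp_P1ᵢ² = 0.02² + 0.02² + 0.27² + 0.62² + 0.02² + 0.05² = 0.0004 + 0.0004 + 0.0729 + 0.3844 + 0.0004 + 0.0025 = 0.4610
B_P1 = 1 / 0.4610 = 2.1692
Σp_P4ᵢ² = 0.02² + 0.23² + 0.20² + 0.09² + 0.38² + 0.08² = 0.0004 + 0.0529 + 0.0400 + 0.0081 + 0.1444 + 0.0064 = 0.2522
B_P4 = 1 / 0.2522 = 3.9651
Σp_P3ᵢ² = 0.21² + 0.34² + 0.09² + 0.22² + 0.06² + 0.08² = 0.0441 + 0.1156 + 0.0081 + 0.0484 + 0.0036 + 0.0064 = 0.2262
B_P3 = 1 / 0.2262 = 4.4209
Ranking by B (broadest → narrowest): population P3 (4.42) > population P2 (4.22) > population P4 (3.97) > population P1 (2.17)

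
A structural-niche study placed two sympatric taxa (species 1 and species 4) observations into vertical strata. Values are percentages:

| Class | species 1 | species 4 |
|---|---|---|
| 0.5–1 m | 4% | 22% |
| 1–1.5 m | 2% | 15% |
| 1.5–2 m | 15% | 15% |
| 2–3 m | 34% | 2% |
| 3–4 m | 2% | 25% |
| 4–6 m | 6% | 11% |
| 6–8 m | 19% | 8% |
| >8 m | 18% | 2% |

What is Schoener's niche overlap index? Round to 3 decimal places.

0.410

Convert percentages to proportions (divide by 100).
Σ|p₁ᵢ − p₂ᵢ| = 0.18 + 0.13 + 0.00 + 0.32 + 0.23 + 0.05 + 0.11 + 0.16 = 1.18
D = 1 − ½ × 1.18 = 1 − 0.590 = 0.41000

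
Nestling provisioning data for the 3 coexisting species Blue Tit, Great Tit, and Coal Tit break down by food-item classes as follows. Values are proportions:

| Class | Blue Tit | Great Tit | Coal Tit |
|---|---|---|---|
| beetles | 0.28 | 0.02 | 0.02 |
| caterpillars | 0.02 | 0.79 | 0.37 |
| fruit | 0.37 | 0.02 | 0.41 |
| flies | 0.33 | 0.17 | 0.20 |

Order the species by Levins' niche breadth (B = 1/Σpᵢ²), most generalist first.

Σp_Blueᵢ² = 0.28² + 0.02² + 0.37² + 0.33² = 0.0784 + 0.0004 + 0.1369 + 0.1089 = 0.3246
B_Blue = 1 / 0.3246 = 3.0807
Σp_Greaᵢ² = 0.02² + 0.79² + 0.02² + 0.17² = 0.0004 + 0.6241 + 0.0004 + 0.0289 = 0.6538
B_Grea = 1 / 0.6538 = 1.5295
Σp_Coalᵢ² = 0.02² + 0.37² + 0.41² + 0.20² = 0.0004 + 0.1369 + 0.1681 + 0.0400 = 0.3454
B_Coal = 1 / 0.3454 = 2.8952
Ranking by B (broadest → narrowest): Blue Tit (3.08) > Coal Tit (2.90) > Great Tit (1.53)

Blue Tit > Coal Tit > Great Tit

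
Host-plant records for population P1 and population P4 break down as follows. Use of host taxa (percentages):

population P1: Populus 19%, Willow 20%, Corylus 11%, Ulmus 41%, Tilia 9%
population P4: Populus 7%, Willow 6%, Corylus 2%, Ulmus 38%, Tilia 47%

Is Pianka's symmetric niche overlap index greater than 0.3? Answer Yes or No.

Convert percentages to proportions (divide by 100).
Σ p₁ᵢp₂ᵢ = 0.0133 + 0.0120 + 0.0022 + 0.1558 + 0.0423 = 0.2256
Σp_1ᵢ² = 0.19² + 0.20² + 0.11² + 0.41² + 0.09² = 0.0361 + 0.0400 + 0.0121 + 0.1681 + 0.0081 = 0.2644
Σp_2ᵢ² = 0.07² + 0.06² + 0.02² + 0.38² + 0.47² = 0.0049 + 0.0036 + 0.0004 + 0.1444 + 0.2209 = 0.3742
O = 0.2256 / √(0.2644 × 0.3742) = 0.2256 / 0.31454 = 0.7172
O = 0.7172 > 0.3 → Yes.

Yes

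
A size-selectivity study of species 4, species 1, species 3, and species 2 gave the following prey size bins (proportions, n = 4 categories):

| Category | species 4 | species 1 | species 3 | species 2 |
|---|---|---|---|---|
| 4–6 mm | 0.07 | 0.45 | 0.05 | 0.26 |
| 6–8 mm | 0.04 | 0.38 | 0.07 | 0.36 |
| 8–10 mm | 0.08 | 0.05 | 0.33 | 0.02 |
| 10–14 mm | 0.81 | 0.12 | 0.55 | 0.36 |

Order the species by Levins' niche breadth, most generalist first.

species 2 > species 1 > species 3 > species 4

Σp_4ᵢ² = 0.07² + 0.04² + 0.08² + 0.81² = 0.0049 + 0.0016 + 0.0064 + 0.6561 = 0.6690
B_4 = 1 / 0.6690 = 1.4948
Σp_1ᵢ² = 0.45² + 0.38² + 0.05² + 0.12² = 0.2025 + 0.1444 + 0.0025 + 0.0144 = 0.3638
B_1 = 1 / 0.3638 = 2.7488
Σp_3ᵢ² = 0.05² + 0.07² + 0.33² + 0.55² = 0.0025 + 0.0049 + 0.1089 + 0.3025 = 0.4188
B_3 = 1 / 0.4188 = 2.3878
Σp_2ᵢ² = 0.26² + 0.36² + 0.02² + 0.36² = 0.0676 + 0.1296 + 0.0004 + 0.1296 = 0.3272
B_2 = 1 / 0.3272 = 3.0562
Ranking by B (broadest → narrowest): species 2 (3.06) > species 1 (2.75) > species 3 (2.39) > species 4 (1.49)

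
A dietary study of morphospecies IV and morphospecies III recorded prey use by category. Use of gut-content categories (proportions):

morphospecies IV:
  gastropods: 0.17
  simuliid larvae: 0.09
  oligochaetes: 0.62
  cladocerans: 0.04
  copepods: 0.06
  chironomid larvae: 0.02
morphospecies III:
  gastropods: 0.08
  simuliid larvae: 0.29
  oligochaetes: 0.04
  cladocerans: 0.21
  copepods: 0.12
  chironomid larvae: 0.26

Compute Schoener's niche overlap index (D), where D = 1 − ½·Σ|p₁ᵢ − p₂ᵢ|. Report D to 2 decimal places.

0.33

Σ|p₁ᵢ − p₂ᵢ| = 0.09 + 0.20 + 0.58 + 0.17 + 0.06 + 0.24 = 1.34
D = 1 − ½ × 1.34 = 1 − 0.670 = 0.3300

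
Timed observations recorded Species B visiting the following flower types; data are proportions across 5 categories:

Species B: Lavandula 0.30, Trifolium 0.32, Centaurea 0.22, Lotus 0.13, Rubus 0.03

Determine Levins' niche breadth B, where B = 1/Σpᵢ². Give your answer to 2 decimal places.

3.87

Σpᵢ² = 0.30² + 0.32² + 0.22² + 0.13² + 0.03² = 0.0900 + 0.1024 + 0.0484 + 0.0169 + 0.0009 = 0.2586
B = 1 / 0.2586 = 3.8670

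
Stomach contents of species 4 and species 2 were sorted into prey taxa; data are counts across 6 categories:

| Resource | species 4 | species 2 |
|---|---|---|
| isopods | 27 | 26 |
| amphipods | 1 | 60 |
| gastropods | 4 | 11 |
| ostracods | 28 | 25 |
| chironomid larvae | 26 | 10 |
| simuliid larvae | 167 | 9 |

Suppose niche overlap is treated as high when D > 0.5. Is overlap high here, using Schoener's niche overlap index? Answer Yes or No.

No

Proportions for species 4 (n=253): 27/253=0.1067, 1/253=0.0040, 4/253=0.0158, 28/253=0.1107, 26/253=0.1028, 167/253=0.6601
Proportions for species 2 (n=141): 26/141=0.1844, 60/141=0.4255, 11/141=0.0780, 25/141=0.1773, 10/141=0.0709, 9/141=0.0638
Σ|p₁ᵢ − p₂ᵢ| = 0.0777 + 0.4215 + 0.0622 + 0.0666 + 0.0319 + 0.5963 = 1.2562
D = 1 − ½ × 1.2562 = 1 − 0.62810 = 0.37190
D = 0.37190 < 0.5 → No.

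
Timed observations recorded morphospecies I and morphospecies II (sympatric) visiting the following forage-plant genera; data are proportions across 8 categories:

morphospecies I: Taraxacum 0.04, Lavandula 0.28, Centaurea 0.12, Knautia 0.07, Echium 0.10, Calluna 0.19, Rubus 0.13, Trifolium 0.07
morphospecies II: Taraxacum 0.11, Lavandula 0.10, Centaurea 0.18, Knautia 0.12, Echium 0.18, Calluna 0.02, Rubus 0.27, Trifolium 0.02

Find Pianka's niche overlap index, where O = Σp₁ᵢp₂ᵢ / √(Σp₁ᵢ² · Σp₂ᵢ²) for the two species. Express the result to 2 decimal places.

0.71

Σ p₁ᵢp₂ᵢ = 0.0044 + 0.0280 + 0.0216 + 0.0084 + 0.0180 + 0.0038 + 0.0351 + 0.0014 = 0.1207
Σp_1ᵢ² = 0.04² + 0.28² + 0.12² + 0.07² + 0.10² + 0.19² + 0.13² + 0.07² = 0.0016 + 0.0784 + 0.0144 + 0.0049 + 0.0100 + 0.0361 + 0.0169 + 0.0049 = 0.1672
Σp_2ᵢ² = 0.11² + 0.10² + 0.18² + 0.12² + 0.18² + 0.02² + 0.27² + 0.02² = 0.0121 + 0.0100 + 0.0324 + 0.0144 + 0.0324 + 0.0004 + 0.0729 + 0.0004 = 0.1750
O = 0.1207 / √(0.1672 × 0.1750) = 0.1207 / 0.17106 = 0.7056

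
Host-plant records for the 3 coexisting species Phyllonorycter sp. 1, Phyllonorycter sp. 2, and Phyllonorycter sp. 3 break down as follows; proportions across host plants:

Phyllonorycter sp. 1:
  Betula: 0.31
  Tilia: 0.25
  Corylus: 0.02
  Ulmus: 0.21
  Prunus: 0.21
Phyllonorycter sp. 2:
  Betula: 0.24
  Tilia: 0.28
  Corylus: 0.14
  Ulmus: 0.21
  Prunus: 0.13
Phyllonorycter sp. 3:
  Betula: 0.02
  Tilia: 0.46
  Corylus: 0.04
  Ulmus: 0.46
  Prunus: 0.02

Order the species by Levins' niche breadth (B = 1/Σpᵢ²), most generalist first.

Σp_1ᵢ² = 0.31² + 0.25² + 0.02² + 0.21² + 0.21² = 0.0961 + 0.0625 + 0.0004 + 0.0441 + 0.0441 = 0.2472
B_1 = 1 / 0.2472 = 4.0453
Σp_2ᵢ² = 0.24² + 0.28² + 0.14² + 0.21² + 0.13² = 0.0576 + 0.0784 + 0.0196 + 0.0441 + 0.0169 = 0.2166
B_2 = 1 / 0.2166 = 4.6168
Σp_3ᵢ² = 0.02² + 0.46² + 0.04² + 0.46² + 0.02² = 0.0004 + 0.2116 + 0.0016 + 0.2116 + 0.0004 = 0.4256
B_3 = 1 / 0.4256 = 2.3496
Ranking by B (broadest → narrowest): Phyllonorycter sp. 2 (4.62) > Phyllonorycter sp. 1 (4.05) > Phyllonorycter sp. 3 (2.35)

Phyllonorycter sp. 2 > Phyllonorycter sp. 1 > Phyllonorycter sp. 3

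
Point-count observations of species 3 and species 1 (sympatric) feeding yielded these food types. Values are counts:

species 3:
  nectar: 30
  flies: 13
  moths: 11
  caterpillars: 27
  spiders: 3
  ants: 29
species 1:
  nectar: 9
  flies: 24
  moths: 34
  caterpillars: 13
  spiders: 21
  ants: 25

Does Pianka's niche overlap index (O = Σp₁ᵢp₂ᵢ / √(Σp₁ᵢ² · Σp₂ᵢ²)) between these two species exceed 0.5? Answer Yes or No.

Proportions for species 3 (n=113): 30/113=0.2655, 13/113=0.1150, 11/113=0.0973, 27/113=0.2389, 3/113=0.0265, 29/113=0.2566
Proportions for species 1 (n=126): 9/126=0.0714, 24/126=0.1905, 34/126=0.2698, 13/126=0.1032, 21/126=0.1667, 25/126=0.1984
Σ p₁ᵢp₂ᵢ = 0.018957 + 0.021908 + 0.026252 + 0.024654 + 0.004418 + 0.050909 = 0.147098
Σp_1ᵢ² = 0.2655² + 0.1150² + 0.0973² + 0.2389² + 0.0265² + 0.2566² = 0.070490 + 0.013225 + 0.009467 + 0.057073 + 0.000702 + 0.065844 = 0.216801
Σp_2ᵢ² = 0.0714² + 0.1905² + 0.2698² + 0.1032² + 0.1667² + 0.1984² = 0.005098 + 0.036290 + 0.072792 + 0.010650 + 0.027789 + 0.039363 = 0.191982
O = 0.147098 / √(0.216801 × 0.191982) = 0.147098 / 0.2040144 = 0.7210
O = 0.7210 > 0.5 → Yes.

Yes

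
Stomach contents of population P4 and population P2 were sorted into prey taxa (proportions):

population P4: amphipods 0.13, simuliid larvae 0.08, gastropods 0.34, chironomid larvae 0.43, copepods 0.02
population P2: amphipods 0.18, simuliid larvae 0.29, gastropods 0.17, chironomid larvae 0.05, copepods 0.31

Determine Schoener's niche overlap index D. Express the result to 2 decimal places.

Σ|p₁ᵢ − p₂ᵢ| = 0.05 + 0.21 + 0.17 + 0.38 + 0.29 = 1.10
D = 1 − ½ × 1.10 = 1 − 0.550 = 0.4500

0.45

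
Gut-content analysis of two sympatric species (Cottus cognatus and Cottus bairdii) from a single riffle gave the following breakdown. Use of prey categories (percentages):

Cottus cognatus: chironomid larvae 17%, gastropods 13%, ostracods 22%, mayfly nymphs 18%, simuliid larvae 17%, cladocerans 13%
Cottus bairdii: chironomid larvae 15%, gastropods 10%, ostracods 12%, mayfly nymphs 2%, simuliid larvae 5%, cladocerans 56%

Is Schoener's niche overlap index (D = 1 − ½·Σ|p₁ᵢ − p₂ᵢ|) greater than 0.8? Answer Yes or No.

No

Convert percentages to proportions (divide by 100).
Σ|p₁ᵢ − p₂ᵢ| = 0.02 + 0.03 + 0.10 + 0.16 + 0.12 + 0.43 = 0.86
D = 1 − ½ × 0.86 = 1 − 0.430 = 0.5700
D = 0.5700 < 0.8 → No.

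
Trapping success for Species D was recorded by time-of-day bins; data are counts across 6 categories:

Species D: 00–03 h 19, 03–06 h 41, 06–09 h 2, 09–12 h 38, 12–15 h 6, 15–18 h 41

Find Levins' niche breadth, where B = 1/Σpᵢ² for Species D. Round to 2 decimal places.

Proportions for Species D (n=147): 19/147=0.1293, 41/147=0.2789, 2/147=0.0136, 38/147=0.2585, 6/147=0.0408, 41/147=0.2789
Σpᵢ² = 0.1293² + 0.2789² + 0.0136² + 0.2585² + 0.0408² + 0.2789² = 0.016718 + 0.077785 + 0.000185 + 0.066822 + 0.001665 + 0.077785 = 0.240960
B = 1 / 0.240960 = 4.1501

4.15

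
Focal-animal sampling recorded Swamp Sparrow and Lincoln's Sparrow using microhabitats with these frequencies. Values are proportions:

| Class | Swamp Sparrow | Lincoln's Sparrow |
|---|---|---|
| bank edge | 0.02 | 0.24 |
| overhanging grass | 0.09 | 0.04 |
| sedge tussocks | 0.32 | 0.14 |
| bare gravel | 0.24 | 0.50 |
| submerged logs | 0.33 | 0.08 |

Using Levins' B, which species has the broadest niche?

Σp_Swamᵢ² = 0.02² + 0.09² + 0.32² + 0.24² + 0.33² = 0.0004 + 0.0081 + 0.1024 + 0.0576 + 0.1089 = 0.2774
B_Swam = 1 / 0.2774 = 3.6049
Σp_Lincᵢ² = 0.24² + 0.04² + 0.14² + 0.50² + 0.08² = 0.0576 + 0.0016 + 0.0196 + 0.2500 + 0.0064 = 0.3352
B_Linc = 1 / 0.3352 = 2.9833
Highest B → broadest niche (most generalist): Swamp Sparrow (B = 3.60).

Swamp Sparrow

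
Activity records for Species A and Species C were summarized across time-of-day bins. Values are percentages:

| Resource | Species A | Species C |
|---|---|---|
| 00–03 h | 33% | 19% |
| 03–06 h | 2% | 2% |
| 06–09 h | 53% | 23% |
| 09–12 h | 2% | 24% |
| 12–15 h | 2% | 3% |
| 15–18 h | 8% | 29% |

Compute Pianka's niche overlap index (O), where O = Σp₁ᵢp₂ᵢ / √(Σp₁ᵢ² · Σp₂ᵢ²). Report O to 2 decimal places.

0.70

Convert percentages to proportions (divide by 100).
Σ p₁ᵢp₂ᵢ = 0.0627 + 0.0004 + 0.1219 + 0.0048 + 0.0006 + 0.0232 = 0.2136
Σp_1ᵢ² = 0.33² + 0.02² + 0.53² + 0.02² + 0.02² + 0.08² = 0.1089 + 0.0004 + 0.2809 + 0.0004 + 0.0004 + 0.0064 = 0.3974
Σp_2ᵢ² = 0.19² + 0.02² + 0.23² + 0.24² + 0.03² + 0.29² = 0.0361 + 0.0004 + 0.0529 + 0.0576 + 0.0009 + 0.0841 = 0.2320
O = 0.2136 / √(0.3974 × 0.2320) = 0.2136 / 0.30364 = 0.7035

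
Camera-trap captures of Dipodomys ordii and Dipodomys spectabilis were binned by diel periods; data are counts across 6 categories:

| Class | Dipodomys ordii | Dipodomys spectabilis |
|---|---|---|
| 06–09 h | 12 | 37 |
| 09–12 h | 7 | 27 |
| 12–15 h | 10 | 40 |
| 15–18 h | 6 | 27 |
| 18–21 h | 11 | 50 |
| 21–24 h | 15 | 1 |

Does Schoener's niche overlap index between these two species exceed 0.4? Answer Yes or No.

Yes

Proportions for Dipodomys ordii (n=61): 12/61=0.1967, 7/61=0.1148, 10/61=0.1639, 6/61=0.0984, 11/61=0.1803, 15/61=0.2459
Proportions for Dipodomys spectabilis (n=182): 37/182=0.2033, 27/182=0.1484, 40/182=0.2198, 27/182=0.1484, 50/182=0.2747, 1/182=0.0055
Σ|p₁ᵢ − p₂ᵢ| = 0.0066 + 0.0336 + 0.0559 + 0.0500 + 0.0944 + 0.2404 = 0.4809
D = 1 − ½ × 0.4809 = 1 − 0.24045 = 0.75955
D = 0.75955 > 0.4 → Yes.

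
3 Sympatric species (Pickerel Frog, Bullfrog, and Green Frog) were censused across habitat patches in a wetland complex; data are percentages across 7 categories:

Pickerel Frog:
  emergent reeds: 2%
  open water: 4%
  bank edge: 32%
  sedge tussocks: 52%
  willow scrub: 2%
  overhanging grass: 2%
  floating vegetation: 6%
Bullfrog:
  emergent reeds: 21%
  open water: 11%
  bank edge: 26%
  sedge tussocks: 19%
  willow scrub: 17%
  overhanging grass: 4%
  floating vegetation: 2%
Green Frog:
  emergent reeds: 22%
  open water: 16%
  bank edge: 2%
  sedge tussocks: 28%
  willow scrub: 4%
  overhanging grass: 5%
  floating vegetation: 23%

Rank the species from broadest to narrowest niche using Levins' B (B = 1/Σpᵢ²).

Bullfrog > Green Frog > Pickerel Frog

Convert percentages to proportions (divide by 100).
Σp_Pickᵢ² = 0.02² + 0.04² + 0.32² + 0.52² + 0.02² + 0.02² + 0.06² = 0.0004 + 0.0016 + 0.1024 + 0.2704 + 0.0004 + 0.0004 + 0.0036 = 0.3792
B_Pick = 1 / 0.3792 = 2.6371
Σp_Bullᵢ² = 0.21² + 0.11² + 0.26² + 0.19² + 0.17² + 0.04² + 0.02² = 0.0441 + 0.0121 + 0.0676 + 0.0361 + 0.0289 + 0.0016 + 0.0004 = 0.1908
B_Bull = 1 / 0.1908 = 5.2411
Σp_Greeᵢ² = 0.22² + 0.16² + 0.02² + 0.28² + 0.04² + 0.05² + 0.23² = 0.0484 + 0.0256 + 0.0004 + 0.0784 + 0.0016 + 0.0025 + 0.0529 = 0.2098
B_Gree = 1 / 0.2098 = 4.7664
Ranking by B (broadest → narrowest): Bullfrog (5.24) > Green Frog (4.77) > Pickerel Frog (2.64)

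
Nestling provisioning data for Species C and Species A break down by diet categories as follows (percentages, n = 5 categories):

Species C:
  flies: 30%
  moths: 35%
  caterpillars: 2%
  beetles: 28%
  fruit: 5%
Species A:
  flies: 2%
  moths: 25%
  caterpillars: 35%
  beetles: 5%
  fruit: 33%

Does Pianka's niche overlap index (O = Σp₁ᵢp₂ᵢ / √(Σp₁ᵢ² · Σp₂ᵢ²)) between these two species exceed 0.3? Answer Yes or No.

Yes

Convert percentages to proportions (divide by 100).
Σ p₁ᵢp₂ᵢ = 0.0060 + 0.0875 + 0.0070 + 0.0140 + 0.0165 = 0.1310
Σp_1ᵢ² = 0.30² + 0.35² + 0.02² + 0.28² + 0.05² = 0.0900 + 0.1225 + 0.0004 + 0.0784 + 0.0025 = 0.2938
Σp_2ᵢ² = 0.02² + 0.25² + 0.35² + 0.05² + 0.33² = 0.0004 + 0.0625 + 0.1225 + 0.0025 + 0.1089 = 0.2968
O = 0.1310 / √(0.2938 × 0.2968) = 0.1310 / 0.29530 = 0.4436
O = 0.4436 > 0.3 → Yes.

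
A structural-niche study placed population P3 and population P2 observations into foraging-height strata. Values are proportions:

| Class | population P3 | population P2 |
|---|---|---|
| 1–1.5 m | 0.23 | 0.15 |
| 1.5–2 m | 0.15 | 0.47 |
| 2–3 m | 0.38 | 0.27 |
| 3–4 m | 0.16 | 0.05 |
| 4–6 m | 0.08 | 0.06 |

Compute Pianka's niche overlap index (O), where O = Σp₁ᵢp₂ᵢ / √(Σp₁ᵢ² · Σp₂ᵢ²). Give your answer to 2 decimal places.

0.77

Σ p₁ᵢp₂ᵢ = 0.0345 + 0.0705 + 0.1026 + 0.0080 + 0.0048 = 0.2204
Σp_1ᵢ² = 0.23² + 0.15² + 0.38² + 0.16² + 0.08² = 0.0529 + 0.0225 + 0.1444 + 0.0256 + 0.0064 = 0.2518
Σp_2ᵢ² = 0.15² + 0.47² + 0.27² + 0.05² + 0.06² = 0.0225 + 0.2209 + 0.0729 + 0.0025 + 0.0036 = 0.3224
O = 0.2204 / √(0.2518 × 0.3224) = 0.2204 / 0.28492 = 0.7736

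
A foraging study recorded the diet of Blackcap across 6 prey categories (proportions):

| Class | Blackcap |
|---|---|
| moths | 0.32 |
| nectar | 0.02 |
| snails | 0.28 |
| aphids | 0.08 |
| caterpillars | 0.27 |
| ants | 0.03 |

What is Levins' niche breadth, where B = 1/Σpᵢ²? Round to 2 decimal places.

3.83

Σpᵢ² = 0.32² + 0.02² + 0.28² + 0.08² + 0.27² + 0.03² = 0.1024 + 0.0004 + 0.0784 + 0.0064 + 0.0729 + 0.0009 = 0.2614
B = 1 / 0.2614 = 3.8256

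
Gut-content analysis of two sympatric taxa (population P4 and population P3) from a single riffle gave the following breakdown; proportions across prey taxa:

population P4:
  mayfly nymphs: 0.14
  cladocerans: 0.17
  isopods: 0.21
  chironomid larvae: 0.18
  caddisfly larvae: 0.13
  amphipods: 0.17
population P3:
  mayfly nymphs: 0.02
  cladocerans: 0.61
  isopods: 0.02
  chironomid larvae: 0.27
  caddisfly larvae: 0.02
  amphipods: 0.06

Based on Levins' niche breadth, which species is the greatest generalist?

population P4

Σp_P4ᵢ² = 0.14² + 0.17² + 0.21² + 0.18² + 0.13² + 0.17² = 0.0196 + 0.0289 + 0.0441 + 0.0324 + 0.0169 + 0.0289 = 0.1708
B_P4 = 1 / 0.1708 = 5.8548
Σp_P3ᵢ² = 0.02² + 0.61² + 0.02² + 0.27² + 0.02² + 0.06² = 0.0004 + 0.3721 + 0.0004 + 0.0729 + 0.0004 + 0.0036 = 0.4498
B_P3 = 1 / 0.4498 = 2.2232
Highest B → broadest niche (most generalist): population P4 (B = 5.85).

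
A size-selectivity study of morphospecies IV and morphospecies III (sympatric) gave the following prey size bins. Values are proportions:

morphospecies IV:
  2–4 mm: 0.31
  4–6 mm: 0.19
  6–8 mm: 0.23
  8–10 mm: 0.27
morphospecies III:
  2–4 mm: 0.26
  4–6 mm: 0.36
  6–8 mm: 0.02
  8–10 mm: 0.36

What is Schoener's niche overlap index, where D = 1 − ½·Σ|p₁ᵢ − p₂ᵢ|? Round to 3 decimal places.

0.740

Σ|p₁ᵢ − p₂ᵢ| = 0.05 + 0.17 + 0.21 + 0.09 = 0.52
D = 1 − ½ × 0.52 = 1 − 0.260 = 0.74000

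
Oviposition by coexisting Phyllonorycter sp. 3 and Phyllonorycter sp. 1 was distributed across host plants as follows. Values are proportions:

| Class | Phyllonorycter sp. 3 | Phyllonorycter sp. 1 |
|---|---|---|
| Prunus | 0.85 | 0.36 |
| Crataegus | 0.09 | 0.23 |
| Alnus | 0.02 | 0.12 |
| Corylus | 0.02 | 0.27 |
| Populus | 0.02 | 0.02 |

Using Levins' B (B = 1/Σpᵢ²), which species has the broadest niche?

Phyllonorycter sp. 1

Σp_3ᵢ² = 0.85² + 0.09² + 0.02² + 0.02² + 0.02² = 0.7225 + 0.0081 + 0.0004 + 0.0004 + 0.0004 = 0.7318
B_3 = 1 / 0.7318 = 1.3665
Σp_1ᵢ² = 0.36² + 0.23² + 0.12² + 0.27² + 0.02² = 0.1296 + 0.0529 + 0.0144 + 0.0729 + 0.0004 = 0.2702
B_1 = 1 / 0.2702 = 3.7010
Highest B → broadest niche (most generalist): Phyllonorycter sp. 1 (B = 3.70).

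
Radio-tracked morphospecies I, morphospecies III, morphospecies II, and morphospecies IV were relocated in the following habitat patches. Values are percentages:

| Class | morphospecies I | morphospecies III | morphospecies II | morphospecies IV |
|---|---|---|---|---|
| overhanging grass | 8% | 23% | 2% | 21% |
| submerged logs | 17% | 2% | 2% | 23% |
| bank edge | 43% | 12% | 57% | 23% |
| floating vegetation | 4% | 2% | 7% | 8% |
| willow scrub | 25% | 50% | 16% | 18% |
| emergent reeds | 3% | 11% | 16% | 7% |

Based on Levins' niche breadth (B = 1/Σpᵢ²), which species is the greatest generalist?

morphospecies IV

Convert percentages to proportions (divide by 100).
Σp_Iᵢ² = 0.08² + 0.17² + 0.43² + 0.04² + 0.25² + 0.03² = 0.0064 + 0.0289 + 0.1849 + 0.0016 + 0.0625 + 0.0009 = 0.2852
B_I = 1 / 0.2852 = 3.5063
Σp_IIIᵢ² = 0.23² + 0.02² + 0.12² + 0.02² + 0.50² + 0.11² = 0.0529 + 0.0004 + 0.0144 + 0.0004 + 0.2500 + 0.0121 = 0.3302
B_III = 1 / 0.3302 = 3.0285
Σp_IIᵢ² = 0.02² + 0.02² + 0.57² + 0.07² + 0.16² + 0.16² = 0.0004 + 0.0004 + 0.3249 + 0.0049 + 0.0256 + 0.0256 = 0.3818
B_II = 1 / 0.3818 = 2.6192
Σp_IVᵢ² = 0.21² + 0.23² + 0.23² + 0.08² + 0.18² + 0.07² = 0.0441 + 0.0529 + 0.0529 + 0.0064 + 0.0324 + 0.0049 = 0.1936
B_IV = 1 / 0.1936 = 5.1653
Highest B → broadest niche (most generalist): morphospecies IV (B = 5.17).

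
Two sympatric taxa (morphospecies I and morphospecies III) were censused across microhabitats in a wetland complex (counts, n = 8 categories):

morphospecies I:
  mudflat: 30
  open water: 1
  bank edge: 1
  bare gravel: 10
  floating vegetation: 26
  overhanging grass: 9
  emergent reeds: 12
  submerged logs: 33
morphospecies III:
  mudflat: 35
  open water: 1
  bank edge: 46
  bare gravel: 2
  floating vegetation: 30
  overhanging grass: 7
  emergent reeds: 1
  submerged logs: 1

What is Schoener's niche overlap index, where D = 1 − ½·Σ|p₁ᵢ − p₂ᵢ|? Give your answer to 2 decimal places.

0.56

Proportions for morphospecies I (n=122): 30/122=0.2459, 1/122=0.0082, 1/122=0.0082, 10/122=0.0820, 26/122=0.2131, 9/122=0.0738, 12/122=0.0984, 33/122=0.2705
Proportions for morphospecies III (n=123): 35/123=0.2846, 1/123=0.0081, 46/123=0.3740, 2/123=0.0163, 30/123=0.2439, 7/123=0.0569, 1/123=0.0081, 1/123=0.0081
Σ|p₁ᵢ − p₂ᵢ| = 0.0387 + 0.0001 + 0.3658 + 0.0657 + 0.0308 + 0.0169 + 0.0903 + 0.2624 = 0.8707
D = 1 − ½ × 0.8707 = 1 − 0.43535 = 0.56465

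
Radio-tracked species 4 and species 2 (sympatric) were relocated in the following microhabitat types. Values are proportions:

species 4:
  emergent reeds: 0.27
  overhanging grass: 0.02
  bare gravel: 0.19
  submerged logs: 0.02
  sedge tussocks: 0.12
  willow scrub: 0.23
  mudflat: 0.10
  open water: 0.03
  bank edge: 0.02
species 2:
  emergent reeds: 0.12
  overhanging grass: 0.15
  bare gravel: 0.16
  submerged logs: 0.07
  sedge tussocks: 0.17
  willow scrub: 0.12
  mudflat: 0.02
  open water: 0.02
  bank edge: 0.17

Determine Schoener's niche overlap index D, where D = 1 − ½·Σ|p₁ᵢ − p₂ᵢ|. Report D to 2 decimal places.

Σ|p₁ᵢ − p₂ᵢ| = 0.15 + 0.13 + 0.03 + 0.05 + 0.05 + 0.11 + 0.08 + 0.01 + 0.15 = 0.76
D = 1 − ½ × 0.76 = 1 − 0.380 = 0.6200

0.62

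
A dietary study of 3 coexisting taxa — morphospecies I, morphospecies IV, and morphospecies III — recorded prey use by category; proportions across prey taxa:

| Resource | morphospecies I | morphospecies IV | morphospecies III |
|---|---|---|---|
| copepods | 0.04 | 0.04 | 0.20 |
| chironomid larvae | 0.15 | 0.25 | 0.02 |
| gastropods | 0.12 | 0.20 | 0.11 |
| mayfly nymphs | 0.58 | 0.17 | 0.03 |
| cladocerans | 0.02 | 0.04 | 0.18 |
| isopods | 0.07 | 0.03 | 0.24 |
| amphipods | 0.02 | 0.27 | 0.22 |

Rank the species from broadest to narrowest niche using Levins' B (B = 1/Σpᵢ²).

Σp_Iᵢ² = 0.04² + 0.15² + 0.12² + 0.58² + 0.02² + 0.07² + 0.02² = 0.0016 + 0.0225 + 0.0144 + 0.3364 + 0.0004 + 0.0049 + 0.0004 = 0.3806
B_I = 1 / 0.3806 = 2.6274
Σp_IVᵢ² = 0.04² + 0.25² + 0.20² + 0.17² + 0.04² + 0.03² + 0.27² = 0.0016 + 0.0625 + 0.0400 + 0.0289 + 0.0016 + 0.0009 + 0.0729 = 0.2084
B_IV = 1 / 0.2084 = 4.7985
Σp_IIIᵢ² = 0.20² + 0.02² + 0.11² + 0.03² + 0.18² + 0.24² + 0.22² = 0.0400 + 0.0004 + 0.0121 + 0.0009 + 0.0324 + 0.0576 + 0.0484 = 0.1918
B_III = 1 / 0.1918 = 5.2138
Ranking by B (broadest → narrowest): morphospecies III (5.21) > morphospecies IV (4.80) > morphospecies I (2.63)

morphospecies III > morphospecies IV > morphospecies I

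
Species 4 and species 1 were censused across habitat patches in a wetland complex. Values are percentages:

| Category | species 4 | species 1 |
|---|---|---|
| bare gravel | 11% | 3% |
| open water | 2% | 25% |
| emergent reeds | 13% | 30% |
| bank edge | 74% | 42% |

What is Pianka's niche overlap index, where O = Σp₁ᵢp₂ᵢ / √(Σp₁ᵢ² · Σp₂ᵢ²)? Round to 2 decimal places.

Convert percentages to proportions (divide by 100).
Σ p₁ᵢp₂ᵢ = 0.0033 + 0.0050 + 0.0390 + 0.3108 = 0.3581
Σp_1ᵢ² = 0.11² + 0.02² + 0.13² + 0.74² = 0.0121 + 0.0004 + 0.0169 + 0.5476 = 0.5770
Σp_2ᵢ² = 0.03² + 0.25² + 0.30² + 0.42² = 0.0009 + 0.0625 + 0.0900 + 0.1764 = 0.3298
O = 0.3581 / √(0.5770 × 0.3298) = 0.3581 / 0.43623 = 0.8209

0.82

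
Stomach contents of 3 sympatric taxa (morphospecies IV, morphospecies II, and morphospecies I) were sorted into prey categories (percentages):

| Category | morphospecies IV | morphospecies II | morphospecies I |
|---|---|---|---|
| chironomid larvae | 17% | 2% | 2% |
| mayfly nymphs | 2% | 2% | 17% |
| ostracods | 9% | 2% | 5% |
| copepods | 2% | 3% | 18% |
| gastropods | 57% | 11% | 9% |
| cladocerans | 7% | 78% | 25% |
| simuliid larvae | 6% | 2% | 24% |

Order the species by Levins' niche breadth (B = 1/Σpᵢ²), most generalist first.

Convert percentages to proportions (divide by 100).
Σp_IVᵢ² = 0.17² + 0.02² + 0.09² + 0.02² + 0.57² + 0.07² + 0.06² = 0.0289 + 0.0004 + 0.0081 + 0.0004 + 0.3249 + 0.0049 + 0.0036 = 0.3712
B_IV = 1 / 0.3712 = 2.6940
Σp_IIᵢ² = 0.02² + 0.02² + 0.02² + 0.03² + 0.11² + 0.78² + 0.02² = 0.0004 + 0.0004 + 0.0004 + 0.0009 + 0.0121 + 0.6084 + 0.0004 = 0.6230
B_II = 1 / 0.6230 = 1.6051
Σp_Iᵢ² = 0.02² + 0.17² + 0.05² + 0.18² + 0.09² + 0.25² + 0.24² = 0.0004 + 0.0289 + 0.0025 + 0.0324 + 0.0081 + 0.0625 + 0.0576 = 0.1924
B_I = 1 / 0.1924 = 5.1975
Ranking by B (broadest → narrowest): morphospecies I (5.20) > morphospecies IV (2.69) > morphospecies II (1.61)

morphospecies I > morphospecies IV > morphospecies II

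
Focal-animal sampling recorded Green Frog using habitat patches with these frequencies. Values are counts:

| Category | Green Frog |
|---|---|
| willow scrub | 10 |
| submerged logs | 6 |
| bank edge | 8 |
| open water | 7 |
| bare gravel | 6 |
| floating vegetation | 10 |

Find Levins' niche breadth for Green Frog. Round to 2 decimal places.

5.74

Proportions for Green Frog (n=47): 10/47=0.2128, 6/47=0.1277, 8/47=0.1702, 7/47=0.1489, 6/47=0.1277, 10/47=0.2128
Σpᵢ² = 0.2128² + 0.1277² + 0.1702² + 0.1489² + 0.1277² + 0.2128² = 0.045284 + 0.016307 + 0.028968 + 0.022171 + 0.016307 + 0.045284 = 0.174321
B = 1 / 0.174321 = 5.7365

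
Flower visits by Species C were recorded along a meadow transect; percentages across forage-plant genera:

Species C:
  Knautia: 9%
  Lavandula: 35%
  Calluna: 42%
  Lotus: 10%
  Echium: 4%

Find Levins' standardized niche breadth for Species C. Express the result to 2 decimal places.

Convert percentages to proportions (divide by 100).
Σpᵢ² = 0.09² + 0.35² + 0.42² + 0.10² + 0.04² = 0.0081 + 0.1225 + 0.1764 + 0.0100 + 0.0016 = 0.3186
B = 1 / 0.3186 = 3.1387
Bₛ = (B − 1)/(n − 1) = (3.1387 − 1)/(5 − 1) = 2.1387/4 = 0.5347

0.53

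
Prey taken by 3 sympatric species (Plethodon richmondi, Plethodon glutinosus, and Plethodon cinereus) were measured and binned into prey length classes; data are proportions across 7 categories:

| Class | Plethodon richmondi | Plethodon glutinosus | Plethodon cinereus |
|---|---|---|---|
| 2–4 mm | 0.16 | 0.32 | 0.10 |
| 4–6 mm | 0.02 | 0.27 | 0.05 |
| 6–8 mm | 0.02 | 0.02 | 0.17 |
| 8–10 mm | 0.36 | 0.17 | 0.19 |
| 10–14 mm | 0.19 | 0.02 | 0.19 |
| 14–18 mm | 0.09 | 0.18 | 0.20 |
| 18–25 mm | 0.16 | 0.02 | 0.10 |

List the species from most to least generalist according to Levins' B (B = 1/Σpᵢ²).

Σp_richᵢ² = 0.16² + 0.02² + 0.02² + 0.36² + 0.19² + 0.09² + 0.16² = 0.0256 + 0.0004 + 0.0004 + 0.1296 + 0.0361 + 0.0081 + 0.0256 = 0.2258
B_rich = 1 / 0.2258 = 4.4287
Σp_glutᵢ² = 0.32² + 0.27² + 0.02² + 0.17² + 0.02² + 0.18² + 0.02² = 0.1024 + 0.0729 + 0.0004 + 0.0289 + 0.0004 + 0.0324 + 0.0004 = 0.2378
B_glut = 1 / 0.2378 = 4.2052
Σp_cineᵢ² = 0.10² + 0.05² + 0.17² + 0.19² + 0.19² + 0.20² + 0.10² = 0.0100 + 0.0025 + 0.0289 + 0.0361 + 0.0361 + 0.0400 + 0.0100 = 0.1636
B_cine = 1 / 0.1636 = 6.1125
Ranking by B (broadest → narrowest): Plethodon cinereus (6.11) > Plethodon richmondi (4.43) > Plethodon glutinosus (4.21)

Plethodon cinereus > Plethodon richmondi > Plethodon glutinosus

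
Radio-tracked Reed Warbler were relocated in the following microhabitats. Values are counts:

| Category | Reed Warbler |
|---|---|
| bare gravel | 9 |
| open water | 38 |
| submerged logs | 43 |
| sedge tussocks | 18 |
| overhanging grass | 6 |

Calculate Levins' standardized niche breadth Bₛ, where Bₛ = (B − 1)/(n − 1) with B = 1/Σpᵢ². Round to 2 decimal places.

Proportions for Reed Warbler (n=114): 9/114=0.0789, 38/114=0.3333, 43/114=0.3772, 18/114=0.1579, 6/114=0.0526
Σpᵢ² = 0.0789² + 0.3333² + 0.3772² + 0.1579² + 0.0526² = 0.006225 + 0.111089 + 0.142280 + 0.024932 + 0.002767 = 0.287293
B = 1 / 0.287293 = 3.4808
Bₛ = (B − 1)/(n − 1) = (3.4808 − 1)/(5 − 1) = 2.4808/4 = 0.6202

0.62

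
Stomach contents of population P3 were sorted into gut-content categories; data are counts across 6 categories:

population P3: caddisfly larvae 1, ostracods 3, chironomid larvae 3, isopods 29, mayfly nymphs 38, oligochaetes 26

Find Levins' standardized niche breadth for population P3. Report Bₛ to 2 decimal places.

Proportions for population P3 (n=100): 1/100=0.0100, 3/100=0.0300, 3/100=0.0300, 29/100=0.2900, 38/100=0.3800, 26/100=0.2600
Σpᵢ² = 0.0100² + 0.0300² + 0.0300² + 0.2900² + 0.3800² + 0.2600² = 0.000100 + 0.000900 + 0.000900 + 0.084100 + 0.144400 + 0.067600 = 0.298000
B = 1 / 0.298000 = 3.3557
Bₛ = (B − 1)/(n − 1) = (3.3557 − 1)/(6 − 1) = 2.3557/5 = 0.4711

0.47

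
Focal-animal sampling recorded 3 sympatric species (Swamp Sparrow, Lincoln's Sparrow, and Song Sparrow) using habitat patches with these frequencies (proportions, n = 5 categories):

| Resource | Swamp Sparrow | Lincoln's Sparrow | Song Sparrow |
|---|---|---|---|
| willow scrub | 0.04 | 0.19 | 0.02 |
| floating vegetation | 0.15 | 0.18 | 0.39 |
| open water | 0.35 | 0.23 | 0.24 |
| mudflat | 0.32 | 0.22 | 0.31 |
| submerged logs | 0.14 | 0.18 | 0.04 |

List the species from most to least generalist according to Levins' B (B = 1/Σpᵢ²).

Σp_Swamᵢ² = 0.04² + 0.15² + 0.35² + 0.32² + 0.14² = 0.0016 + 0.0225 + 0.1225 + 0.1024 + 0.0196 = 0.2686
B_Swam = 1 / 0.2686 = 3.7230
Σp_Lincᵢ² = 0.19² + 0.18² + 0.23² + 0.22² + 0.18² = 0.0361 + 0.0324 + 0.0529 + 0.0484 + 0.0324 = 0.2022
B_Linc = 1 / 0.2022 = 4.9456
Σp_Songᵢ² = 0.02² + 0.39² + 0.24² + 0.31² + 0.04² = 0.0004 + 0.1521 + 0.0576 + 0.0961 + 0.0016 = 0.3078
B_Song = 1 / 0.3078 = 3.2489
Ranking by B (broadest → narrowest): Lincoln's Sparrow (4.95) > Swamp Sparrow (3.72) > Song Sparrow (3.25)

Lincoln's Sparrow > Swamp Sparrow > Song Sparrow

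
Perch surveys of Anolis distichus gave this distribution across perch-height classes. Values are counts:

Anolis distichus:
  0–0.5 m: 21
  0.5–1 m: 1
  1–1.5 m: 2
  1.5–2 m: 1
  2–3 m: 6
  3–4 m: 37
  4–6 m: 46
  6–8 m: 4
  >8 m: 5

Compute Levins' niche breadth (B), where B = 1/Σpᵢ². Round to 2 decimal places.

3.77

Proportions for Anolis distichus (n=123): 21/123=0.1707, 1/123=0.0081, 2/123=0.0163, 1/123=0.0081, 6/123=0.0488, 37/123=0.3008, 46/123=0.3740, 4/123=0.0325, 5/123=0.0407
Σpᵢ² = 0.1707² + 0.0081² + 0.0163² + 0.0081² + 0.0488² + 0.3008² + 0.3740² + 0.0325² + 0.0407² = 0.029138 + 0.000066 + 0.000266 + 0.000066 + 0.002381 + 0.090481 + 0.139876 + 0.001056 + 0.001656 = 0.264986
B = 1 / 0.264986 = 3.7738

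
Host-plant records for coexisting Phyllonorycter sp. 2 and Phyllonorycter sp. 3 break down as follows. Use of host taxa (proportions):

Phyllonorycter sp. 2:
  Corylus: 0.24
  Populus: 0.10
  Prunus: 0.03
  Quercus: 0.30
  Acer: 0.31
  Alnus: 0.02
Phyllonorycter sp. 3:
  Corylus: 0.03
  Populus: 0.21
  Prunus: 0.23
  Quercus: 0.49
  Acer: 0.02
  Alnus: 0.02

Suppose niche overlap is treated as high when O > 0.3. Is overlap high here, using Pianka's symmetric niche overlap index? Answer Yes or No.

Σ p₁ᵢp₂ᵢ = 0.0072 + 0.0210 + 0.0069 + 0.1470 + 0.0062 + 0.0004 = 0.1887
Σp_1ᵢ² = 0.24² + 0.10² + 0.03² + 0.30² + 0.31² + 0.02² = 0.0576 + 0.0100 + 0.0009 + 0.0900 + 0.0961 + 0.0004 = 0.2550
Σp_2ᵢ² = 0.03² + 0.21² + 0.23² + 0.49² + 0.02² + 0.02² = 0.0009 + 0.0441 + 0.0529 + 0.2401 + 0.0004 + 0.0004 = 0.3388
O = 0.1887 / √(0.2550 × 0.3388) = 0.1887 / 0.29393 = 0.6420
O = 0.6420 > 0.3 → Yes.

Yes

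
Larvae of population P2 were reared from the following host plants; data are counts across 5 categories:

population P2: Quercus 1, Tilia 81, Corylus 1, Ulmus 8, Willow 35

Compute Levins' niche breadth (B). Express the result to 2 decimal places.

2.02

Proportions for population P2 (n=126): 1/126=0.0079, 81/126=0.6429, 1/126=0.0079, 8/126=0.0635, 35/126=0.2778
Σpᵢ² = 0.0079² + 0.6429² + 0.0079² + 0.0635² + 0.2778² = 0.000062 + 0.413320 + 0.000062 + 0.004032 + 0.077173 = 0.494649
B = 1 / 0.494649 = 2.0216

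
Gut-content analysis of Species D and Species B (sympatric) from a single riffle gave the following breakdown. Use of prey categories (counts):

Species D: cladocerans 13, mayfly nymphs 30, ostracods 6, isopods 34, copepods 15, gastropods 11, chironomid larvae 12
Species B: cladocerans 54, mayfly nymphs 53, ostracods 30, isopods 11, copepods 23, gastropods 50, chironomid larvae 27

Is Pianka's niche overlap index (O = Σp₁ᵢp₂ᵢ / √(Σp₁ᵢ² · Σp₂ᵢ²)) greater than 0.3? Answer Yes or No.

Proportions for Species D (n=121): 13/121=0.1074, 30/121=0.2479, 6/121=0.0496, 34/121=0.2810, 15/121=0.1240, 11/121=0.0909, 12/121=0.0992
Proportions for Species B (n=248): 54/248=0.2177, 53/248=0.2137, 30/248=0.1210, 11/248=0.0444, 23/248=0.0927, 50/248=0.2016, 27/248=0.1089
Σ p₁ᵢp₂ᵢ = 0.023381 + 0.052976 + 0.006002 + 0.012476 + 0.011495 + 0.018325 + 0.010803 = 0.135458
Σp_1ᵢ² = 0.1074² + 0.2479² + 0.0496² + 0.2810² + 0.1240² + 0.0909² + 0.0992² = 0.011535 + 0.061454 + 0.002460 + 0.078961 + 0.015376 + 0.008263 + 0.009841 = 0.187890
Σp_2ᵢ² = 0.2177² + 0.2137² + 0.1210² + 0.0444² + 0.0927² + 0.2016² + 0.1089² = 0.047393 + 0.045668 + 0.014641 + 0.001971 + 0.008593 + 0.040643 + 0.011859 = 0.170768
O = 0.135458 / √(0.187890 × 0.170768) = 0.135458 / 0.1791245 = 0.7562
O = 0.7562 > 0.3 → Yes.

Yes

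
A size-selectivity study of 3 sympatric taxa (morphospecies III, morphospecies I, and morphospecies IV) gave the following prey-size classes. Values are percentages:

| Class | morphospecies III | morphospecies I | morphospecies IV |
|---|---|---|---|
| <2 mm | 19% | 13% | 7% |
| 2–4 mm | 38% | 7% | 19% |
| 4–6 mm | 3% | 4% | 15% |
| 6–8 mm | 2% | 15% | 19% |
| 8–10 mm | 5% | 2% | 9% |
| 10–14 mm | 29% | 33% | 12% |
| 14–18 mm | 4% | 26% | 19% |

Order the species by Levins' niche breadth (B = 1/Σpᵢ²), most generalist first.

Convert percentages to proportions (divide by 100).
Σp_IIIᵢ² = 0.19² + 0.38² + 0.03² + 0.02² + 0.05² + 0.29² + 0.04² = 0.0361 + 0.1444 + 0.0009 + 0.0004 + 0.0025 + 0.0841 + 0.0016 = 0.2700
B_III = 1 / 0.2700 = 3.7037
Σp_Iᵢ² = 0.13² + 0.07² + 0.04² + 0.15² + 0.02² + 0.33² + 0.26² = 0.0169 + 0.0049 + 0.0016 + 0.0225 + 0.0004 + 0.1089 + 0.0676 = 0.2228
B_I = 1 / 0.2228 = 4.4883
Σp_IVᵢ² = 0.07² + 0.19² + 0.15² + 0.19² + 0.09² + 0.12² + 0.19² = 0.0049 + 0.0361 + 0.0225 + 0.0361 + 0.0081 + 0.0144 + 0.0361 = 0.1582
B_IV = 1 / 0.1582 = 6.3211
Ranking by B (broadest → narrowest): morphospecies IV (6.32) > morphospecies I (4.49) > morphospecies III (3.70)

morphospecies IV > morphospecies I > morphospecies III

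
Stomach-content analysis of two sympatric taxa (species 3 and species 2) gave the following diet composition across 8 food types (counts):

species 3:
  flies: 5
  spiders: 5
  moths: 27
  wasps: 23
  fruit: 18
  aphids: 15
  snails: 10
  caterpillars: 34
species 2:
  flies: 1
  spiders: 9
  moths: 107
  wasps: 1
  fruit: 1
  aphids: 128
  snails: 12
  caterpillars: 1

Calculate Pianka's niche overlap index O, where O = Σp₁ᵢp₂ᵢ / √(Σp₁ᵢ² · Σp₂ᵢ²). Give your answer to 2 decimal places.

0.54

Proportions for species 3 (n=137): 5/137=0.0365, 5/137=0.0365, 27/137=0.1971, 23/137=0.1679, 18/137=0.1314, 15/137=0.1095, 10/137=0.0730, 34/137=0.2482
Proportions for species 2 (n=260): 1/260=0.0038, 9/260=0.0346, 107/260=0.4115, 1/260=0.0038, 1/260=0.0038, 128/260=0.4923, 12/260=0.0462, 1/260=0.0038
Σ p₁ᵢp₂ᵢ = 0.000139 + 0.001263 + 0.081107 + 0.000638 + 0.000499 + 0.053907 + 0.003373 + 0.000943 = 0.141869
Σp_1ᵢ² = 0.0365² + 0.0365² + 0.1971² + 0.1679² + 0.1314² + 0.1095² + 0.0730² + 0.2482² = 0.001332 + 0.001332 + 0.038848 + 0.028190 + 0.017266 + 0.011990 + 0.005329 + 0.061603 = 0.165890
Σp_2ᵢ² = 0.0038² + 0.0346² + 0.4115² + 0.0038² + 0.0038² + 0.4923² + 0.0462² + 0.0038² = 0.000014 + 0.001197 + 0.169332 + 0.000014 + 0.000014 + 0.242359 + 0.002134 + 0.000014 = 0.415078
O = 0.141869 / √(0.165890 × 0.415078) = 0.141869 / 0.2624067 = 0.5406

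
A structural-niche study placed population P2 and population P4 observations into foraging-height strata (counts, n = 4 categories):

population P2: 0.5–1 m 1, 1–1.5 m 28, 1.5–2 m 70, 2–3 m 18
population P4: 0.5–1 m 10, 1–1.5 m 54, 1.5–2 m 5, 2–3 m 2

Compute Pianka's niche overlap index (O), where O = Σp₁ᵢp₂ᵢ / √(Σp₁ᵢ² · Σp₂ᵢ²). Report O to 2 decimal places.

0.45

Proportions for population P2 (n=117): 1/117=0.0085, 28/117=0.2393, 70/117=0.5983, 18/117=0.1538
Proportions for population P4 (n=71): 10/71=0.1408, 54/71=0.7606, 5/71=0.0704, 2/71=0.0282
Σ p₁ᵢp₂ᵢ = 0.001197 + 0.182012 + 0.042120 + 0.004337 = 0.229666
Σp_1ᵢ² = 0.0085² + 0.2393² + 0.5983² + 0.1538² = 0.000072 + 0.057264 + 0.357963 + 0.023654 = 0.438953
Σp_2ᵢ² = 0.1408² + 0.7606² + 0.0704² + 0.0282² = 0.019825 + 0.578512 + 0.004956 + 0.000795 = 0.604088
O = 0.229666 / √(0.438953 × 0.604088) = 0.229666 / 0.5149429 = 0.4460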